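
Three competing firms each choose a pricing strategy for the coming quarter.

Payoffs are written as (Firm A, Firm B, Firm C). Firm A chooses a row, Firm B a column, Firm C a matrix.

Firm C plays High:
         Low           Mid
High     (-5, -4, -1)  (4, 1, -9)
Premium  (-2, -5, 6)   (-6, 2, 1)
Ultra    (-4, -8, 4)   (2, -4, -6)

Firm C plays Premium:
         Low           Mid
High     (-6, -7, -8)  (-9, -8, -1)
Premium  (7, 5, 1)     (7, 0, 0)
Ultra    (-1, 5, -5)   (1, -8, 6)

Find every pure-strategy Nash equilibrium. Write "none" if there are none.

Firm A against (Low, High): payoffs -5, -2, -4 → best response Premium.
Firm A against (Low, Premium): payoffs -6, 7, -1 → best response Premium.
Firm A against (Mid, High): payoffs 4, -6, 2 → best response High.
Firm A against (Mid, Premium): payoffs -9, 7, 1 → best response Premium.
Firm B against (High, High): payoffs -4, 1 → best response Mid.
Firm B against (High, Premium): payoffs -7, -8 → best response Low.
Firm B against (Premium, High): payoffs -5, 2 → best response Mid.
Firm B against (Premium, Premium): payoffs 5, 0 → best response Low.
Firm B against (Ultra, High): payoffs -8, -4 → best response Mid.
Firm B against (Ultra, Premium): payoffs 5, -8 → best response Low.
Firm C against (High, Low): payoffs -1, -8 → best response High.
Firm C against (High, Mid): payoffs -9, -1 → best response Premium.
Firm C against (Premium, Low): payoffs 6, 1 → best response High.
Firm C against (Premium, Mid): payoffs 1, 0 → best response High.
Firm C against (Ultra, Low): payoffs 4, -5 → best response High.
Firm C against (Ultra, Mid): payoffs -6, 6 → best response Premium.
No profile is a mutual best response for all players.

This game has no pure Nash equilibrium.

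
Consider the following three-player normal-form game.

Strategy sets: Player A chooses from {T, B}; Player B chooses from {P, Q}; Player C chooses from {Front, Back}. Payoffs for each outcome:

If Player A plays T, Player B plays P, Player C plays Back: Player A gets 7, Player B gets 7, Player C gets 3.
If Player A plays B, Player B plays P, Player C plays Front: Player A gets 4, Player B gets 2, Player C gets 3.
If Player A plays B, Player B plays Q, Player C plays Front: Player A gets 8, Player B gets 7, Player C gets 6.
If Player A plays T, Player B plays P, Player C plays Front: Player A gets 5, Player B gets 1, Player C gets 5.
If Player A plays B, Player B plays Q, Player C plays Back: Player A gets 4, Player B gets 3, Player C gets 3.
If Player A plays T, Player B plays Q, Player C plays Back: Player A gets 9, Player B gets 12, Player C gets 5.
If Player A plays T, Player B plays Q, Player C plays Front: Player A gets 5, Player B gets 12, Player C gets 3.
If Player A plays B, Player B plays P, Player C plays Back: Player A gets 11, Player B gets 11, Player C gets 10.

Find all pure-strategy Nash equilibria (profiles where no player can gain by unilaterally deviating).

Player A against (P, Front): payoffs 5, 4 → best response T.
Player A against (P, Back): payoffs 7, 11 → best response B.
Player A against (Q, Front): payoffs 5, 8 → best response B.
Player A against (Q, Back): payoffs 9, 4 → best response T.
Player B against (T, Front): payoffs 1, 12 → best response Q.
Player B against (T, Back): payoffs 7, 12 → best response Q.
Player B against (B, Front): payoffs 2, 7 → best response Q.
Player B against (B, Back): payoffs 11, 3 → best response P.
Player C against (T, P): payoffs 5, 3 → best response Front.
Player C against (T, Q): payoffs 3, 5 → best response Back.
Player C against (B, P): payoffs 3, 10 → best response Back.
Player C against (B, Q): payoffs 6, 3 → best response Front.
Mutual best responses: (T, Q, Back); (B, P, Back); (B, Q, Front).

Pure-strategy Nash equilibria: (T, Q, Back), (B, P, Back), (B, Q, Front)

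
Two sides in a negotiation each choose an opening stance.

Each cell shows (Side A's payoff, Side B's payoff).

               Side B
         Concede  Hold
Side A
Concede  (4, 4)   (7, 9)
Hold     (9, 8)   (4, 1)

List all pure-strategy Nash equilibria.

Side A against Concede: payoffs 4, 9 → best response Hold.
Side A against Hold: payoffs 7, 4 → best response Concede.
Side B against Concede: payoffs 4, 9 → best response Hold.
Side B against Hold: payoffs 8, 1 → best response Concede.
Mutual best responses: (Concede, Hold); (Hold, Concede).

The pure Nash equilibria are (Concede, Hold), (Hold, Concede).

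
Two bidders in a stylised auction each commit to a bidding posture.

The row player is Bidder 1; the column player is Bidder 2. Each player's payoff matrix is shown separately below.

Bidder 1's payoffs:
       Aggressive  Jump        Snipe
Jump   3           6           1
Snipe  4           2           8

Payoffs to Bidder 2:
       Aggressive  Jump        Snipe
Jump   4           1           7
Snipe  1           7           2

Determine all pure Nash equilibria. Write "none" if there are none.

No pure-strategy Nash equilibrium.

For each player, find the best response to each opponent profile; mutual best responses are the pure NE.
Bidder 1 against Aggressive: payoffs 3, 4 → best response Snipe.
Bidder 1 against Jump: payoffs 6, 2 → best response Jump.
Bidder 1 against Snipe: payoffs 1, 8 → best response Snipe.
Bidder 2 against Jump: payoffs 4, 1, 7 → best response Snipe.
Bidder 2 against Snipe: payoffs 1, 7, 2 → best response Jump.
No profile is a mutual best response for all players.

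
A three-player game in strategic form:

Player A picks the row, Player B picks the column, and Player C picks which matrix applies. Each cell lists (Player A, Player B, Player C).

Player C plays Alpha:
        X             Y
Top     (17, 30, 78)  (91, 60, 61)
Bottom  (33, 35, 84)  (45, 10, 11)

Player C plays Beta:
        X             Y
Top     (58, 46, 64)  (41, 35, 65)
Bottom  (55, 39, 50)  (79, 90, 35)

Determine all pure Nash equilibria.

Player A against (X, Alpha): payoffs 17, 33 → best response Bottom.
Player A against (X, Beta): payoffs 58, 55 → best response Top.
Player A against (Y, Alpha): payoffs 91, 45 → best response Top.
Player A against (Y, Beta): payoffs 41, 79 → best response Bottom.
Player B against (Top, Alpha): payoffs 30, 60 → best response Y.
Player B against (Top, Beta): payoffs 46, 35 → best response X.
Player B against (Bottom, Alpha): payoffs 35, 10 → best response X.
Player B against (Bottom, Beta): payoffs 39, 90 → best response Y.
Player C against (Top, X): payoffs 78, 64 → best response Alpha.
Player C against (Top, Y): payoffs 61, 65 → best response Beta.
Player C against (Bottom, X): payoffs 84, 50 → best response Alpha.
Player C against (Bottom, Y): payoffs 11, 35 → best response Beta.
Mutual best responses: (Bottom, X, Alpha); (Bottom, Y, Beta).

The pure Nash equilibria are (Bottom, X, Alpha) and (Bottom, Y, Beta).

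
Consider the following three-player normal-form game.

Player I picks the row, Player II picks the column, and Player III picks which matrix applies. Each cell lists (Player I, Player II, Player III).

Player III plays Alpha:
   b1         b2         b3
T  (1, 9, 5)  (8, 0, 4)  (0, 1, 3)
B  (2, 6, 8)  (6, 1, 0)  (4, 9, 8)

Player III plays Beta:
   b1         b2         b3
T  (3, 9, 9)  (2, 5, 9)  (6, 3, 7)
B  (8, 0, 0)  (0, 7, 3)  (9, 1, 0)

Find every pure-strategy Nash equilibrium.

(B, b3, Alpha)

Player I against (b1, Alpha): payoffs 1, 2 → best response B.
Player I against (b1, Beta): payoffs 3, 8 → best response B.
Player I against (b2, Alpha): payoffs 8, 6 → best response T.
Player I against (b2, Beta): payoffs 2, 0 → best response T.
Player I against (b3, Alpha): payoffs 0, 4 → best response B.
Player I against (b3, Beta): payoffs 6, 9 → best response B.
Player II against (T, Alpha): payoffs 9, 0, 1 → best response b1.
Player II against (T, Beta): payoffs 9, 5, 3 → best response b1.
Player II against (B, Alpha): payoffs 6, 1, 9 → best response b3.
Player II against (B, Beta): payoffs 0, 7, 1 → best response b2.
Player III against (T, b1): payoffs 5, 9 → best response Beta.
Player III against (T, b2): payoffs 4, 9 → best response Beta.
Player III against (T, b3): payoffs 3, 7 → best response Beta.
Player III against (B, b1): payoffs 8, 0 → best response Alpha.
Player III against (B, b2): payoffs 0, 3 → best response Beta.
Player III against (B, b3): payoffs 8, 0 → best response Alpha.
Mutual best responses: (B, b3, Alpha).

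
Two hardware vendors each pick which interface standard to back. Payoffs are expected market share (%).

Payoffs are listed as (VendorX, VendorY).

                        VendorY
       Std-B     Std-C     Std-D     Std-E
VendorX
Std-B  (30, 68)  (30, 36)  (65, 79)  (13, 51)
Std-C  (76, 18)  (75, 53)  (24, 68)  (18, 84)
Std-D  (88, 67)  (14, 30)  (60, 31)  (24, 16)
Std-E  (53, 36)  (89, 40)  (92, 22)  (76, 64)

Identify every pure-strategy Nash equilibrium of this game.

Mark each player's best response to every combination of opponents' strategies; a profile where every player is best-responding is a pure Nash equilibrium.
VendorX against Std-B: payoffs 30, 76, 88, 53 → best response Std-D.
VendorX against Std-C: payoffs 30, 75, 14, 89 → best response Std-E.
VendorX against Std-D: payoffs 65, 24, 60, 92 → best response Std-E.
VendorX against Std-E: payoffs 13, 18, 24, 76 → best response Std-E.
VendorY against Std-B: payoffs 68, 36, 79, 51 → best response Std-D.
VendorY against Std-C: payoffs 18, 53, 68, 84 → best response Std-E.
VendorY against Std-D: payoffs 67, 30, 31, 16 → best response Std-B.
VendorY against Std-E: payoffs 36, 40, 22, 64 → best response Std-E.
Mutual best responses: (Std-D, Std-B); (Std-E, Std-E).

The pure Nash equilibria are (Std-D, Std-B); (Std-E, Std-E).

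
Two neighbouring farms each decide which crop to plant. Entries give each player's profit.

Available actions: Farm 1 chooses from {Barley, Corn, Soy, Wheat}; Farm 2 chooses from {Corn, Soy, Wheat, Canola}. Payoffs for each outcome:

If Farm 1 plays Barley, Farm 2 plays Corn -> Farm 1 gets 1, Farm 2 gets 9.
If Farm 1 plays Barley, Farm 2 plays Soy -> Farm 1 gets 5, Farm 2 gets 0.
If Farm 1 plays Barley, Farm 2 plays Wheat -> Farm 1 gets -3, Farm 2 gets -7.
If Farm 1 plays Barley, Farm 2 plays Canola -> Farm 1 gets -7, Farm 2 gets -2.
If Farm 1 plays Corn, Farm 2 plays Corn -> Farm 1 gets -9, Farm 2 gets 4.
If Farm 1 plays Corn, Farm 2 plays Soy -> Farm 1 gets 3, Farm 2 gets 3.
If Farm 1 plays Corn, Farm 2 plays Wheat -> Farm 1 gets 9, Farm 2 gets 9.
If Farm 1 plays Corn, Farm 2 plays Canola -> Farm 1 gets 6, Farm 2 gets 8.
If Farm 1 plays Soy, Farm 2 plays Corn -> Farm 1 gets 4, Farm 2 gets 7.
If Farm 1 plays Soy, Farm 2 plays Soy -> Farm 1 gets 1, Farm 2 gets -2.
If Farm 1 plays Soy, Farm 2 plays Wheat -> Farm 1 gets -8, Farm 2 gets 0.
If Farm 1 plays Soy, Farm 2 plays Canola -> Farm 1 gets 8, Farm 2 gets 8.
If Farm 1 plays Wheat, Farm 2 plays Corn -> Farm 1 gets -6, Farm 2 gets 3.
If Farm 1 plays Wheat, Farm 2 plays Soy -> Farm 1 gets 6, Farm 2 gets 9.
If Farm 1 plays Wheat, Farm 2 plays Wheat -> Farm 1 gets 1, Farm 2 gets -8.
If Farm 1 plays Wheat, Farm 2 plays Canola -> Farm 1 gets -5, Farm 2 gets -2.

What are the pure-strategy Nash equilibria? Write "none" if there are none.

Pure-strategy Nash equilibria: (Corn, Wheat), (Soy, Canola), (Wheat, Soy)

For each strategy profile, look for a profitable unilateral deviation.
(Barley, Corn): Farm 1 can switch to Soy (1 → 4). Not NE.
(Barley, Soy): Farm 1 can switch to Wheat (5 → 6). Not NE.
(Barley, Wheat): Farm 1 can switch to Corn (-3 → 9). Not NE.
(Barley, Canola): Farm 1 can switch to Corn (-7 → 6). Not NE.
(Corn, Corn): Farm 1 can switch to Barley (-9 → 1). Not NE.
(Corn, Soy): Farm 1 can switch to Barley (3 → 5). Not NE.
(Corn, Wheat): Farm 1 gets 9, best alternative 1; Farm 2 gets 9, best alternative 8. No profitable deviation — NE.
(Corn, Canola): Farm 1 can switch to Soy (6 → 8). Not NE.
(Soy, Corn): Farm 2 can switch to Canola (7 → 8). Not NE.
(Soy, Soy): Farm 1 can switch to Barley (1 → 5). Not NE.
(Soy, Wheat): Farm 1 can switch to Barley (-8 → -3). Not NE.
(Soy, Canola): Farm 1 gets 8, best alternative 6; Farm 2 gets 8, best alternative 7. No profitable deviation — NE.
(Wheat, Corn): Farm 1 can switch to Barley (-6 → 1). Not NE.
(Wheat, Soy): Farm 1 gets 6, best alternative 5; Farm 2 gets 9, best alternative 3. No profitable deviation — NE.
(Wheat, Wheat): Farm 1 can switch to Corn (1 → 9). Not NE.
(The remaining 1 profile has a profitable deviation by the same check.)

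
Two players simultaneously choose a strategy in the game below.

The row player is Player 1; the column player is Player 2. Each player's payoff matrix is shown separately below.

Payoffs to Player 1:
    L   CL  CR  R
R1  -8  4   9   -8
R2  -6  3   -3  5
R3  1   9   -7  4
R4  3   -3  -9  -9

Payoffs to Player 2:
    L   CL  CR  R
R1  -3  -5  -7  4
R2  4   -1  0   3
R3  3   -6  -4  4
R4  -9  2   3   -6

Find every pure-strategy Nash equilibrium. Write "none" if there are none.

Player 1 against L: payoffs -8, -6, 1, 3 → best response R4.
Player 1 against CL: payoffs 4, 3, 9, -3 → best response R3.
Player 1 against CR: payoffs 9, -3, -7, -9 → best response R1.
Player 1 against R: payoffs -8, 5, 4, -9 → best response R2.
Player 2 against R1: payoffs -3, -5, -7, 4 → best response R.
Player 2 against R2: payoffs 4, -1, 0, 3 → best response L.
Player 2 against R3: payoffs 3, -6, -4, 4 → best response R.
Player 2 against R4: payoffs -9, 2, 3, -6 → best response CR.
No profile is a mutual best response for all players.

This game has no pure Nash equilibrium.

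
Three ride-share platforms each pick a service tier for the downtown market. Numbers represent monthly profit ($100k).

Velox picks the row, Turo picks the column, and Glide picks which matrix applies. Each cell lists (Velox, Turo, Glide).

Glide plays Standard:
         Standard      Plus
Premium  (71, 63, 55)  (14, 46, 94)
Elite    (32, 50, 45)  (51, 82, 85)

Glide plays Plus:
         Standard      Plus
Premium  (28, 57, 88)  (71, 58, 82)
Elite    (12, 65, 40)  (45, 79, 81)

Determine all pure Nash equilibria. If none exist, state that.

Pure NE: (Elite, Plus, Standard)

Mark each player's best response to every combination of opponents' strategies; a profile where every player is best-responding is a pure Nash equilibrium.
Velox against (Standard, Standard): payoffs 71, 32 → best response Premium.
Velox against (Standard, Plus): payoffs 28, 12 → best response Premium.
Velox against (Plus, Standard): payoffs 14, 51 → best response Elite.
Velox against (Plus, Plus): payoffs 71, 45 → best response Premium.
Turo against (Premium, Standard): payoffs 63, 46 → best response Standard.
Turo against (Premium, Plus): payoffs 57, 58 → best response Plus.
Turo against (Elite, Standard): payoffs 50, 82 → best response Plus.
Turo against (Elite, Plus): payoffs 65, 79 → best response Plus.
Glide against (Premium, Standard): payoffs 55, 88 → best response Plus.
Glide against (Premium, Plus): payoffs 94, 82 → best response Standard.
Glide against (Elite, Standard): payoffs 45, 40 → best response Standard.
Glide against (Elite, Plus): payoffs 85, 81 → best response Standard.
Mutual best responses: (Elite, Plus, Standard).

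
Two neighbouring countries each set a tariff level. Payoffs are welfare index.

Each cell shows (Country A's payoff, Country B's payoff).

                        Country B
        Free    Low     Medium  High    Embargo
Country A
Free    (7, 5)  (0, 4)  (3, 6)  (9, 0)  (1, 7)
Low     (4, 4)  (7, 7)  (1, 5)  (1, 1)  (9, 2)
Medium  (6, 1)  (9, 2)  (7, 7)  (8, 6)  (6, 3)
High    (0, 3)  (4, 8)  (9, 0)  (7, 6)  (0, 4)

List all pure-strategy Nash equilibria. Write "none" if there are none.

This game has no pure Nash equilibrium.

Check each profile: it is a Nash equilibrium iff no player can strictly gain by switching unilaterally.
(Free, Free): Country B can switch to Medium (5 → 6). Not NE.
(Free, Low): Country A can switch to Low (0 → 7). Not NE.
(Free, Medium): Country A can switch to Medium (3 → 7). Not NE.
(Free, High): Country B can switch to Free (0 → 5). Not NE.
(Free, Embargo): Country A can switch to Low (1 → 9). Not NE.
(Low, Free): Country A can switch to Free (4 → 7). Not NE.
(Low, Low): Country A can switch to Medium (7 → 9). Not NE.
(Low, Medium): Country A can switch to Free (1 → 3). Not NE.
(The remaining 12 profiles each have a profitable deviation by the same check.)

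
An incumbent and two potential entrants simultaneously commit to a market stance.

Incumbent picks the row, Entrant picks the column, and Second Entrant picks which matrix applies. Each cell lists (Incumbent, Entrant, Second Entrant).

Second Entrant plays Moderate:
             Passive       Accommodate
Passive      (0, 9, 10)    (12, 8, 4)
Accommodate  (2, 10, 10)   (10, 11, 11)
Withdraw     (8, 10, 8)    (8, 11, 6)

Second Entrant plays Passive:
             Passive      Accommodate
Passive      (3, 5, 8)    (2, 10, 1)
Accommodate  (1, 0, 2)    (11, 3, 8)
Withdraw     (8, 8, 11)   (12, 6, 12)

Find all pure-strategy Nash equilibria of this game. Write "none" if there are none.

(Passive, Passive, Moderate): Incumbent can switch to Accommodate (0 → 2). Not NE.
(Passive, Passive, Passive): Incumbent can switch to Withdraw (3 → 8). Not NE.
(Passive, Accommodate, Moderate): Entrant can switch to Passive (8 → 9). Not NE.
(Passive, Accommodate, Passive): Incumbent can switch to Accommodate (2 → 11). Not NE.
(Accommodate, Passive, Moderate): Incumbent can switch to Withdraw (2 → 8). Not NE.
(Accommodate, Passive, Passive): Incumbent can switch to Passive (1 → 3). Not NE.
(Accommodate, Accommodate, Moderate): Incumbent can switch to Passive (10 → 12). Not NE.
(Accommodate, Accommodate, Passive): Incumbent can switch to Withdraw (11 → 12). Not NE.
(Withdraw, Passive, Passive): Incumbent gets 8, best alternative 3; Entrant gets 8, best alternative 6; Second Entrant gets 11, best alternative 8. No profitable deviation — NE.
(The remaining 3 profiles each have a profitable deviation by the same check.)

(Withdraw, Passive, Passive)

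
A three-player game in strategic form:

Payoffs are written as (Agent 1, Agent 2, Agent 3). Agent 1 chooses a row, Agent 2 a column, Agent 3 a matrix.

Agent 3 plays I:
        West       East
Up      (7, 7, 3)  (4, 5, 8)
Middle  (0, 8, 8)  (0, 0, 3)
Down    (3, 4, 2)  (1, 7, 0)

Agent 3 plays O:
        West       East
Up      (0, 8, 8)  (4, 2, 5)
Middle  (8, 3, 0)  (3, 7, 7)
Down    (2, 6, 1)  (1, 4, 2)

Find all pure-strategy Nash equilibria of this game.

No pure-strategy Nash equilibrium.

For each strategy profile, look for a profitable unilateral deviation.
(Up, West, I): Agent 3 can switch to O (3 → 8). Not NE.
(Up, West, O): Agent 1 can switch to Middle (0 → 8). Not NE.
(Up, East, I): Agent 2 can switch to West (5 → 7). Not NE.
(Up, East, O): Agent 2 can switch to West (2 → 8). Not NE.
(Middle, West, I): Agent 1 can switch to Up (0 → 7). Not NE.
(Middle, West, O): Agent 2 can switch to East (3 → 7). Not NE.
(Middle, East, I): Agent 1 can switch to Up (0 → 4). Not NE.
(Middle, East, O): Agent 1 can switch to Up (3 → 4). Not NE.
(Down, West, I): Agent 1 can switch to Up (3 → 7). Not NE.
(Down, West, O): Agent 1 can switch to Middle (2 → 8). Not NE.
(The remaining 2 profiles each have a profitable deviation by the same check.)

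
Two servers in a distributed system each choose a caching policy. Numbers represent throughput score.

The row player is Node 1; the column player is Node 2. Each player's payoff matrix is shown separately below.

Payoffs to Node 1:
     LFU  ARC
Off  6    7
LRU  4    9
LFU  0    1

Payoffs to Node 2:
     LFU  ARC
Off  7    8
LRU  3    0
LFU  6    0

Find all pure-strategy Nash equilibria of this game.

No pure-strategy Nash equilibrium.

(Off, LFU): Node 2 can switch to ARC (7 → 8). Not NE.
(Off, ARC): Node 1 can switch to LRU (7 → 9). Not NE.
(LRU, LFU): Node 1 can switch to Off (4 → 6). Not NE.
(LRU, ARC): Node 2 can switch to LFU (0 → 3). Not NE.
(LFU, LFU): Node 1 can switch to Off (0 → 6). Not NE.
(LFU, ARC): Node 1 can switch to Off (1 → 7). Not NE.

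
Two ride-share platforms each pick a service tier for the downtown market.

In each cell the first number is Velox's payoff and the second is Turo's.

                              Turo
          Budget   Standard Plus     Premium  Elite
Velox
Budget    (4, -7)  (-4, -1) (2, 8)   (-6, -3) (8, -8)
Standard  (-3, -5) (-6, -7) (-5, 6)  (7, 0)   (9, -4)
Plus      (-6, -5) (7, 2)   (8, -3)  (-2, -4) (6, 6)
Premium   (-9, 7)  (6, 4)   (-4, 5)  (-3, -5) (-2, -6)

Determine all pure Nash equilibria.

There is no pure-strategy Nash equilibrium.

Velox against Budget: payoffs 4, -3, -6, -9 → best response Budget.
Velox against Standard: payoffs -4, -6, 7, 6 → best response Plus.
Velox against Plus: payoffs 2, -5, 8, -4 → best response Plus.
Velox against Premium: payoffs -6, 7, -2, -3 → best response Standard.
Velox against Elite: payoffs 8, 9, 6, -2 → best response Standard.
Turo against Budget: payoffs -7, -1, 8, -3, -8 → best response Plus.
Turo against Standard: payoffs -5, -7, 6, 0, -4 → best response Plus.
Turo against Plus: payoffs -5, 2, -3, -4, 6 → best response Elite.
Turo against Premium: payoffs 7, 4, 5, -5, -6 → best response Budget.
No profile is a mutual best response for all players.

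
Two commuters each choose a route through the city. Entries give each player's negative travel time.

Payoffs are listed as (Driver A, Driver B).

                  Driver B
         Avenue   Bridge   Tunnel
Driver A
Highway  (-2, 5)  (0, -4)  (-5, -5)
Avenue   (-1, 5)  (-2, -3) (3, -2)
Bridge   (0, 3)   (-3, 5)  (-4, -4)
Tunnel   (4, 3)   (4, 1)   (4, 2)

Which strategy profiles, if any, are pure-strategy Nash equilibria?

(Highway, Avenue): Driver A can switch to Avenue (-2 → -1). Not NE.
(Highway, Bridge): Driver A can switch to Tunnel (0 → 4). Not NE.
(Highway, Tunnel): Driver A can switch to Avenue (-5 → 3). Not NE.
(Avenue, Avenue): Driver A can switch to Bridge (-1 → 0). Not NE.
(Avenue, Bridge): Driver A can switch to Highway (-2 → 0). Not NE.
(Avenue, Tunnel): Driver A can switch to Tunnel (3 → 4). Not NE.
(Bridge, Avenue): Driver A can switch to Tunnel (0 → 4). Not NE.
(Bridge, Bridge): Driver A can switch to Highway (-3 → 0). Not NE.
(Bridge, Tunnel): Driver A can switch to Avenue (-4 → 3). Not NE.
(Tunnel, Avenue): Driver A gets 4, best alternative 0; Driver B gets 3, best alternative 2. No profitable deviation — NE.
(Tunnel, Bridge): Driver B can switch to Avenue (1 → 3). Not NE.
(The remaining 1 profile has a profitable deviation by the same check.)

Pure NE: (Tunnel, Avenue)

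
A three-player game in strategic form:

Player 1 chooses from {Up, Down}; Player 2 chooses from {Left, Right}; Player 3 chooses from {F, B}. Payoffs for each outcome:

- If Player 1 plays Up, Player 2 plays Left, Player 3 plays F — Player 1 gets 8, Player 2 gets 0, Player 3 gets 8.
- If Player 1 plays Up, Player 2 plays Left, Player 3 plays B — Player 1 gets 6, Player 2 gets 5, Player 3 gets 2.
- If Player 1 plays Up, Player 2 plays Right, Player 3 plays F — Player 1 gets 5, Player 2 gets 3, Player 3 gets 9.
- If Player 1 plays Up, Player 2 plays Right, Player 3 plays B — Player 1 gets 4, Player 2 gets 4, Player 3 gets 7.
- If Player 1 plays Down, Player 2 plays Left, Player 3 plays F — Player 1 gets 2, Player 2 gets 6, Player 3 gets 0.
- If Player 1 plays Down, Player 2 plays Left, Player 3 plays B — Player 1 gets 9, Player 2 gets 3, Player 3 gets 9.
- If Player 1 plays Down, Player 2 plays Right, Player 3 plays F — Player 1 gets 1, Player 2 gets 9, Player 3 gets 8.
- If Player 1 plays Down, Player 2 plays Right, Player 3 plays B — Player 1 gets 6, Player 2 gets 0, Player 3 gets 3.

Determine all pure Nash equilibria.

Check each profile: it is a Nash equilibrium iff no player can strictly gain by switching unilaterally.
(Up, Left, F): Player 2 can switch to Right (0 → 3). Not NE.
(Up, Left, B): Player 1 can switch to Down (6 → 9). Not NE.
(Up, Right, F): Player 1 gets 5, best alternative 1; Player 2 gets 3, best alternative 0; Player 3 gets 9, best alternative 7. No profitable deviation — NE.
(Up, Right, B): Player 1 can switch to Down (4 → 6). Not NE.
(Down, Left, F): Player 1 can switch to Up (2 → 8). Not NE.
(Down, Left, B): Player 1 gets 9, best alternative 6; Player 2 gets 3, best alternative 0; Player 3 gets 9, best alternative 0. No profitable deviation — NE.
(Down, Right, F): Player 1 can switch to Up (1 → 5). Not NE.
(Down, Right, B): Player 2 can switch to Left (0 → 3). Not NE.

(Up, Right, F), (Down, Left, B)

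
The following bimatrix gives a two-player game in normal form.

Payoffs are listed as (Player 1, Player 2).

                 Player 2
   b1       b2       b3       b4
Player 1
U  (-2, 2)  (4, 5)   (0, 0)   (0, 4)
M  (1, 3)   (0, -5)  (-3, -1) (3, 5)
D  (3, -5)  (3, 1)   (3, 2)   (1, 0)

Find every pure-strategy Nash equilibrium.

The pure Nash equilibria are (U, b2), (M, b4), (D, b3).

(U, b1): Player 1 can switch to M (-2 → 1). Not NE.
(U, b2): Player 1 gets 4, best alternative 3; Player 2 gets 5, best alternative 4. No profitable deviation — NE.
(U, b3): Player 1 can switch to D (0 → 3). Not NE.
(U, b4): Player 1 can switch to M (0 → 3). Not NE.
(M, b1): Player 1 can switch to D (1 → 3). Not NE.
(M, b2): Player 1 can switch to U (0 → 4). Not NE.
(M, b3): Player 1 can switch to U (-3 → 0). Not NE.
(M, b4): Player 1 gets 3, best alternative 1; Player 2 gets 5, best alternative 3. No profitable deviation — NE.
(D, b1): Player 2 can switch to b2 (-5 → 1). Not NE.
(D, b2): Player 1 can switch to U (3 → 4). Not NE.
(D, b3): Player 1 gets 3, best alternative 0; Player 2 gets 2, best alternative 1. No profitable deviation — NE.
(D, b4): Player 1 can switch to M (1 → 3). Not NE.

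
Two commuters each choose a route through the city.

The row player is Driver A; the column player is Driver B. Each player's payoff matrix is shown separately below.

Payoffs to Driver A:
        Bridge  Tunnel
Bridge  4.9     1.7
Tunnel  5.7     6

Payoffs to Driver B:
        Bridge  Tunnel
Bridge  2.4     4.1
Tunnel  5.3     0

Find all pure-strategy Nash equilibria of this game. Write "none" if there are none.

Mark each player's best response to every combination of opponents' strategies; a profile where every player is best-responding is a pure Nash equilibrium.
Driver A against Bridge: payoffs 4.9, 5.7 → best response Tunnel.
Driver A against Tunnel: payoffs 1.7, 6 → best response Tunnel.
Driver B against Bridge: payoffs 2.4, 4.1 → best response Tunnel.
Driver B against Tunnel: payoffs 5.3, 0 → best response Bridge.
Mutual best responses: (Tunnel, Bridge).

The unique pure-strategy Nash equilibrium is (Tunnel, Bridge).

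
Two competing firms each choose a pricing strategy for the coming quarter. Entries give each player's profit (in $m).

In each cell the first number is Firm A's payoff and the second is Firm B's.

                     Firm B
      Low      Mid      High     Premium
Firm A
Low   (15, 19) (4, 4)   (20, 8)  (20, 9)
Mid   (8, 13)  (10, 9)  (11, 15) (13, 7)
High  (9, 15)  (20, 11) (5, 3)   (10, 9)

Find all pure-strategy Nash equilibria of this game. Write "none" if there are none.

The unique pure-strategy Nash equilibrium is (Low, Low).

For each strategy profile, look for a profitable unilateral deviation.
(Low, Low): Firm A gets 15, best alternative 9; Firm B gets 19, best alternative 9. No profitable deviation — NE.
(Low, Mid): Firm A can switch to Mid (4 → 10). Not NE.
(Low, High): Firm B can switch to Low (8 → 19). Not NE.
(Low, Premium): Firm B can switch to Low (9 → 19). Not NE.
(Mid, Low): Firm A can switch to Low (8 → 15). Not NE.
(Mid, Mid): Firm A can switch to High (10 → 20). Not NE.
(Mid, High): Firm A can switch to Low (11 → 20). Not NE.
(Mid, Premium): Firm A can switch to Low (13 → 20). Not NE.
(High, Low): Firm A can switch to Low (9 → 15). Not NE.
(High, Mid): Firm B can switch to Low (11 → 15). Not NE.
(High, High): Firm A can switch to Low (5 → 20). Not NE.
(High, Premium): Firm A can switch to Low (10 → 20). Not NE.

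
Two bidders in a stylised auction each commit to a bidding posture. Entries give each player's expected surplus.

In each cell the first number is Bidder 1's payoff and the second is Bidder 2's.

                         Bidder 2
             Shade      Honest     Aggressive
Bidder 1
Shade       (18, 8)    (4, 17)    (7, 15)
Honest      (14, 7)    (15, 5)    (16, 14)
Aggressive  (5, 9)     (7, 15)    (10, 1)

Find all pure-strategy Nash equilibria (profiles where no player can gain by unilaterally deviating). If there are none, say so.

For each strategy profile, look for a profitable unilateral deviation.
(Shade, Shade): Bidder 2 can switch to Honest (8 → 17). Not NE.
(Shade, Honest): Bidder 1 can switch to Honest (4 → 15). Not NE.
(Shade, Aggressive): Bidder 1 can switch to Honest (7 → 16). Not NE.
(Honest, Shade): Bidder 1 can switch to Shade (14 → 18). Not NE.
(Honest, Honest): Bidder 2 can switch to Shade (5 → 7). Not NE.
(Honest, Aggressive): Bidder 1 gets 16, best alternative 10; Bidder 2 gets 14, best alternative 7. No profitable deviation — NE.
(Aggressive, Shade): Bidder 1 can switch to Shade (5 → 18). Not NE.
(The remaining 2 profiles each have a profitable deviation by the same check.)

(Honest, Aggressive)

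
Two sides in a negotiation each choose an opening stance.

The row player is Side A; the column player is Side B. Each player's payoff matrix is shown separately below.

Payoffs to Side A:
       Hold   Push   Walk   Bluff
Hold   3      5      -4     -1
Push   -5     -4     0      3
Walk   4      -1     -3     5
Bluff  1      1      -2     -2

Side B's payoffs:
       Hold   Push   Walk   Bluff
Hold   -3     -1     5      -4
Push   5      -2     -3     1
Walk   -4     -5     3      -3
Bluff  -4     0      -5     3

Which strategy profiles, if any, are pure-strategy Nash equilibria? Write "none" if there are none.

For each player, find the best response to each opponent profile; mutual best responses are the pure NE.
Side A against Hold: payoffs 3, -5, 4, 1 → best response Walk.
Side A against Push: payoffs 5, -4, -1, 1 → best response Hold.
Side A against Walk: payoffs -4, 0, -3, -2 → best response Push.
Side A against Bluff: payoffs -1, 3, 5, -2 → best response Walk.
Side B against Hold: payoffs -3, -1, 5, -4 → best response Walk.
Side B against Push: payoffs 5, -2, -3, 1 → best response Hold.
Side B against Walk: payoffs -4, -5, 3, -3 → best response Walk.
Side B against Bluff: payoffs -4, 0, -5, 3 → best response Bluff.
No profile is a mutual best response for all players.

none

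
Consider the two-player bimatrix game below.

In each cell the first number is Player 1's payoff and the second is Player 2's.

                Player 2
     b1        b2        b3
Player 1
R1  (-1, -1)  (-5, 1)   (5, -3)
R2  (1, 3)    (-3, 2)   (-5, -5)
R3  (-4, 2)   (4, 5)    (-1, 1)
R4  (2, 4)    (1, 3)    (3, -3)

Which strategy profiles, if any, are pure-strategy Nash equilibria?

(R1, b1): Player 1 can switch to R2 (-1 → 1). Not NE.
(R1, b2): Player 1 can switch to R2 (-5 → -3). Not NE.
(R1, b3): Player 2 can switch to b1 (-3 → -1). Not NE.
(R2, b1): Player 1 can switch to R4 (1 → 2). Not NE.
(R2, b2): Player 1 can switch to R3 (-3 → 4). Not NE.
(R2, b3): Player 1 can switch to R1 (-5 → 5). Not NE.
(R3, b1): Player 1 can switch to R1 (-4 → -1). Not NE.
(R3, b2): Player 1 gets 4, best alternative 1; Player 2 gets 5, best alternative 2. No profitable deviation — NE.
(R3, b3): Player 1 can switch to R1 (-1 → 5). Not NE.
(R4, b1): Player 1 gets 2, best alternative 1; Player 2 gets 4, best alternative 3. No profitable deviation — NE.
(R4, b2): Player 1 can switch to R3 (1 → 4). Not NE.
(R4, b3): Player 1 can switch to R1 (3 → 5). Not NE.

The pure Nash equilibria are (R3, b2) and (R4, b1).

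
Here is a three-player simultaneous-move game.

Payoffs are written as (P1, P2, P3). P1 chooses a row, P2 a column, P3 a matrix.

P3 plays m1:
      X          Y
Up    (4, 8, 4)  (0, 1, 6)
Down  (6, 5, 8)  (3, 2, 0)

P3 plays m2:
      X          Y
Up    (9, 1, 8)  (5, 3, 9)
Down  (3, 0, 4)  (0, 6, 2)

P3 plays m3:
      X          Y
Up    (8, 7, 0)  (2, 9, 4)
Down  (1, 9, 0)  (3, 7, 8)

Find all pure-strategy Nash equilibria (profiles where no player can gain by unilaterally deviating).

(Up, X, m1): P1 can switch to Down (4 → 6). Not NE.
(Up, X, m2): P2 can switch to Y (1 → 3). Not NE.
(Up, X, m3): P2 can switch to Y (7 → 9). Not NE.
(Up, Y, m1): P1 can switch to Down (0 → 3). Not NE.
(Up, Y, m2): P1 gets 5, best alternative 0; P2 gets 3, best alternative 1; P3 gets 9, best alternative 6. No profitable deviation — NE.
(Up, Y, m3): P1 can switch to Down (2 → 3). Not NE.
(Down, X, m1): P1 gets 6, best alternative 4; P2 gets 5, best alternative 2; P3 gets 8, best alternative 4. No profitable deviation — NE.
(Down, X, m2): P1 can switch to Up (3 → 9). Not NE.
(The remaining 4 profiles each have a profitable deviation by the same check.)

The pure Nash equilibria are (Up, Y, m2); (Down, X, m1).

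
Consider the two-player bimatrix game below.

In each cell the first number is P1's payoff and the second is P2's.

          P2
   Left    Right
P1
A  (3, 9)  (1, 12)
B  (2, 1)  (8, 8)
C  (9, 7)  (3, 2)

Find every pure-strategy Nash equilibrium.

Pure-strategy Nash equilibria: (B, Right) and (C, Left)

For each strategy profile, look for a profitable unilateral deviation.
(A, Left): P1 can switch to C (3 → 9). Not NE.
(A, Right): P1 can switch to B (1 → 8). Not NE.
(B, Left): P1 can switch to A (2 → 3). Not NE.
(B, Right): P1 gets 8, best alternative 3; P2 gets 8, best alternative 1. No profitable deviation — NE.
(C, Left): P1 gets 9, best alternative 3; P2 gets 7, best alternative 2. No profitable deviation — NE.
(C, Right): P1 can switch to B (3 → 8). Not NE.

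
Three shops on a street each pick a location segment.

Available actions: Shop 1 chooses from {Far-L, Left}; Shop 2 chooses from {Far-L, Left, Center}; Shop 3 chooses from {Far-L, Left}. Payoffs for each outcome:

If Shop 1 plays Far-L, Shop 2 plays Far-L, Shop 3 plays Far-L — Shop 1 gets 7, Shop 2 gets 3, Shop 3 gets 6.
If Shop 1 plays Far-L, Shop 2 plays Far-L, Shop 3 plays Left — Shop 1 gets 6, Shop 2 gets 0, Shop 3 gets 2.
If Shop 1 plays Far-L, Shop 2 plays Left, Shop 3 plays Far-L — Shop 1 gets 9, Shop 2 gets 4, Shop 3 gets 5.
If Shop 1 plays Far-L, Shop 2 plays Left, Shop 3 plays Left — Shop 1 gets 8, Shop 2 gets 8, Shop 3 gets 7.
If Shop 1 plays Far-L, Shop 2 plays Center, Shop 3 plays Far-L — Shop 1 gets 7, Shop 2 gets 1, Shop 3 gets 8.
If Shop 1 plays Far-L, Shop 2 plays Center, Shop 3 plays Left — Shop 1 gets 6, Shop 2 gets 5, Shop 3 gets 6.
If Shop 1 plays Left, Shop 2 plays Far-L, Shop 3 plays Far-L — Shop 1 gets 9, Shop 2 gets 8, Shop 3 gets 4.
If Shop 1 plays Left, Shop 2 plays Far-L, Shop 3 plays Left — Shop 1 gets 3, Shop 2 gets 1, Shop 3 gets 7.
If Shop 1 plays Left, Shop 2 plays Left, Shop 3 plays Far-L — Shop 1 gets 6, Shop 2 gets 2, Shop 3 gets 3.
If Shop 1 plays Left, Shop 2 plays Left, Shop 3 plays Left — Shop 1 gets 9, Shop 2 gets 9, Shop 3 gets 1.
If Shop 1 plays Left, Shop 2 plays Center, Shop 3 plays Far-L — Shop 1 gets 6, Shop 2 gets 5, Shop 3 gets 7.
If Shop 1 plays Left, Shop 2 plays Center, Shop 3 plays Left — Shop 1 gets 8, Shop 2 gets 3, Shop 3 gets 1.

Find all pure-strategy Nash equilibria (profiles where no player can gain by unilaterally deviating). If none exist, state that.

none

(Far-L, Far-L, Far-L): Shop 1 can switch to Left (7 → 9). Not NE.
(Far-L, Far-L, Left): Shop 2 can switch to Left (0 → 8). Not NE.
(Far-L, Left, Far-L): Shop 3 can switch to Left (5 → 7). Not NE.
(Far-L, Left, Left): Shop 1 can switch to Left (8 → 9). Not NE.
(Far-L, Center, Far-L): Shop 2 can switch to Far-L (1 → 3). Not NE.
(Far-L, Center, Left): Shop 1 can switch to Left (6 → 8). Not NE.
(Left, Far-L, Far-L): Shop 3 can switch to Left (4 → 7). Not NE.
(Left, Far-L, Left): Shop 1 can switch to Far-L (3 → 6). Not NE.
(The remaining 4 profiles each have a profitable deviation by the same check.)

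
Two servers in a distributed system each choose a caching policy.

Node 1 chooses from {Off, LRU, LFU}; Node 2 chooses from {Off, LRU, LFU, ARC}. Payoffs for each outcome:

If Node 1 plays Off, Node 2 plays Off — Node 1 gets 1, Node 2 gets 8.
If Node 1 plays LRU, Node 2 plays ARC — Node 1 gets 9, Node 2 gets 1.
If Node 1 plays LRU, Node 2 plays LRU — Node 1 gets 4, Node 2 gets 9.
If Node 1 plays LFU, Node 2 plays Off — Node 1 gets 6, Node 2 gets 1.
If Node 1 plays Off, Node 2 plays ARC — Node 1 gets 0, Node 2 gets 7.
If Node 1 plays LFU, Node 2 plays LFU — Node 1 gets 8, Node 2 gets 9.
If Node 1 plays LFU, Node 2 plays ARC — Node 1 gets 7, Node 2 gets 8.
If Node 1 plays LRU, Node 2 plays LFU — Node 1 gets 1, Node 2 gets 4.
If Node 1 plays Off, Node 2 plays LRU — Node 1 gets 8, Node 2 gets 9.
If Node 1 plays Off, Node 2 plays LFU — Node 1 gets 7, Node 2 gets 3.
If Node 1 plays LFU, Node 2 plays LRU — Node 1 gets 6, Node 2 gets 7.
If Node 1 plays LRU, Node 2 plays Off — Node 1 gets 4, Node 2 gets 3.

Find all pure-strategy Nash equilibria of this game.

Node 1 against Off: payoffs 1, 4, 6 → best response LFU.
Node 1 against LRU: payoffs 8, 4, 6 → best response Off.
Node 1 against LFU: payoffs 7, 1, 8 → best response LFU.
Node 1 against ARC: payoffs 0, 9, 7 → best response LRU.
Node 2 against Off: payoffs 8, 9, 3, 7 → best response LRU.
Node 2 against LRU: payoffs 3, 9, 4, 1 → best response LRU.
Node 2 against LFU: payoffs 1, 7, 9, 8 → best response LFU.
Mutual best responses: (Off, LRU); (LFU, LFU).

The pure Nash equilibria are (Off, LRU); (LFU, LFU).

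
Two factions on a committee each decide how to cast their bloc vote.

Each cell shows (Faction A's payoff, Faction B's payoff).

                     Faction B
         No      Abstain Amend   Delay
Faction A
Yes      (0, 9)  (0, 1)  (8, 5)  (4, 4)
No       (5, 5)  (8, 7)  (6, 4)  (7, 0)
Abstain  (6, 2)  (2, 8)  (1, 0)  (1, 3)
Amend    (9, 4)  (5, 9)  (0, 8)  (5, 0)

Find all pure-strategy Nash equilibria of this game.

(No, Abstain)

(Yes, No): Faction A can switch to No (0 → 5). Not NE.
(Yes, Abstain): Faction A can switch to No (0 → 8). Not NE.
(Yes, Amend): Faction B can switch to No (5 → 9). Not NE.
(Yes, Delay): Faction A can switch to No (4 → 7). Not NE.
(No, No): Faction A can switch to Abstain (5 → 6). Not NE.
(No, Abstain): Faction A gets 8, best alternative 5; Faction B gets 7, best alternative 5. No profitable deviation — NE.
(No, Amend): Faction A can switch to Yes (6 → 8). Not NE.
(The remaining 9 profiles each have a profitable deviation by the same check.)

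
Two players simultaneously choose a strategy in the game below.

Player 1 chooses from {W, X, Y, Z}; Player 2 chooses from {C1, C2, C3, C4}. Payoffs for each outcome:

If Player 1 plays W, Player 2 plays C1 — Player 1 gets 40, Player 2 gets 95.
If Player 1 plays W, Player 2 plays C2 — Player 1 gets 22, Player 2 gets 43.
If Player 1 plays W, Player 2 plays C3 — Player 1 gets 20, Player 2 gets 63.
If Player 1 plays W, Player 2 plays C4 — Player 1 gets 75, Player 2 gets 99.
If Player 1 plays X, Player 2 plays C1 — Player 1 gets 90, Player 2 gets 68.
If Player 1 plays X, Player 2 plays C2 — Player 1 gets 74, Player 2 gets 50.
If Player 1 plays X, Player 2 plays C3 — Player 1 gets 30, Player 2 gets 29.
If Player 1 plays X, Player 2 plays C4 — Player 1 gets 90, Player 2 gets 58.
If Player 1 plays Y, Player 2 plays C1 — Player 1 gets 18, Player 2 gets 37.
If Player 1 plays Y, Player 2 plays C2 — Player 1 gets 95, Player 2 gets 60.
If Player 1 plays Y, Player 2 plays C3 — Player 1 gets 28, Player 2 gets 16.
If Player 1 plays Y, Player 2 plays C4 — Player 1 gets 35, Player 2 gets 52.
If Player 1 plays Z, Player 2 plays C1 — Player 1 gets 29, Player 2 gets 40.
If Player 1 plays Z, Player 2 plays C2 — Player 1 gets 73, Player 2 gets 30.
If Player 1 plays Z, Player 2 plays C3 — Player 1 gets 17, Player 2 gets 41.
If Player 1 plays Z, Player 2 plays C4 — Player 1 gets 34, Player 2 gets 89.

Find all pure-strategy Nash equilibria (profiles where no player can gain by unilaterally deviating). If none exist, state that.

The pure Nash equilibria are (X, C1), (Y, C2).

Player 1 against C1: payoffs 40, 90, 18, 29 → best response X.
Player 1 against C2: payoffs 22, 74, 95, 73 → best response Y.
Player 1 against C3: payoffs 20, 30, 28, 17 → best response X.
Player 1 against C4: payoffs 75, 90, 35, 34 → best response X.
Player 2 against W: payoffs 95, 43, 63, 99 → best response C4.
Player 2 against X: payoffs 68, 50, 29, 58 → best response C1.
Player 2 against Y: payoffs 37, 60, 16, 52 → best response C2.
Player 2 against Z: payoffs 40, 30, 41, 89 → best response C4.
Mutual best responses: (X, C1); (Y, C2).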